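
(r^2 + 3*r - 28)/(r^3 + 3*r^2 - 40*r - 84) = (r - 4)/(r^2 - 4*r - 12)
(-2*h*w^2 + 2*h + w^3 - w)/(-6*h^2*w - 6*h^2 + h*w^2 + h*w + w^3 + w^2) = (w - 1)/(3*h + w)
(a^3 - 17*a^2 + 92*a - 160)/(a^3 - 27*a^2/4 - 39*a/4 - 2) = 4*(a^2 - 9*a + 20)/(4*a^2 + 5*a + 1)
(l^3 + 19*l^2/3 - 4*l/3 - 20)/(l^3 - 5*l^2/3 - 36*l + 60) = (l + 2)/(l - 6)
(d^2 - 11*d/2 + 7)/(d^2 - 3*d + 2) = (d - 7/2)/(d - 1)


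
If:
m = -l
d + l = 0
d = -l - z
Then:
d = m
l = -m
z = 0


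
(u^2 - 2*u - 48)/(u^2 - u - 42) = (u - 8)/(u - 7)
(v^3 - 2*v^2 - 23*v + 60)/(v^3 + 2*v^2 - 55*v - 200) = (v^2 - 7*v + 12)/(v^2 - 3*v - 40)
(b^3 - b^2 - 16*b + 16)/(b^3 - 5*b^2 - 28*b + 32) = (b - 4)/(b - 8)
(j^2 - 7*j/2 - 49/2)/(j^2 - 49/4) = 2*(j - 7)/(2*j - 7)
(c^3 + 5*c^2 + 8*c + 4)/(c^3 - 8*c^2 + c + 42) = (c^2 + 3*c + 2)/(c^2 - 10*c + 21)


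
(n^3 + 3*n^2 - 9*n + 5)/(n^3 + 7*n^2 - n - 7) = (n^2 + 4*n - 5)/(n^2 + 8*n + 7)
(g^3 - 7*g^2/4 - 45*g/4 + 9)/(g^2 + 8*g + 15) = (g^2 - 19*g/4 + 3)/(g + 5)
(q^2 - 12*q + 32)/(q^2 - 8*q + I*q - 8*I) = (q - 4)/(q + I)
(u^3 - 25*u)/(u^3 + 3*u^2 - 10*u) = (u - 5)/(u - 2)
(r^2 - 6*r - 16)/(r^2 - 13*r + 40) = (r + 2)/(r - 5)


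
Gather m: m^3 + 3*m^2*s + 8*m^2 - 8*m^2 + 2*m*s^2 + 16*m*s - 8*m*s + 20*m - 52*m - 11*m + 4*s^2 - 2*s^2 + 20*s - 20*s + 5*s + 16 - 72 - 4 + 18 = m^3 + 3*m^2*s + m*(2*s^2 + 8*s - 43) + 2*s^2 + 5*s - 42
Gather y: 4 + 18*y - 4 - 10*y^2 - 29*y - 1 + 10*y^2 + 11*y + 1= 0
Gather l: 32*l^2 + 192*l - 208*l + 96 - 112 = 32*l^2 - 16*l - 16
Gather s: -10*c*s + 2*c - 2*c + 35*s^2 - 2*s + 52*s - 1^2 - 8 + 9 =35*s^2 + s*(50 - 10*c)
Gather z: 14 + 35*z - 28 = 35*z - 14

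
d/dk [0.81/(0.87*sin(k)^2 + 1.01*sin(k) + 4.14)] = -(1.4094*sin(k) + 0.8181)*cos(k)/(0.87*sin(k)^2 + 1.01*sin(k) + 4.14)^2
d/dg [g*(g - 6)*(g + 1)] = 3*g^2 - 10*g - 6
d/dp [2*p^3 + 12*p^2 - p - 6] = 6*p^2 + 24*p - 1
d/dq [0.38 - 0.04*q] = -0.0400000000000000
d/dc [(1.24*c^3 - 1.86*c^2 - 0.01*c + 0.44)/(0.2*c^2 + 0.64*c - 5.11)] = (0.248*c^4 + 1.5872*c^3 - 20.1976*c^2 + 18.8332*c - 0.2305)/(0.04*c^4 + 0.256*c^3 - 1.6344*c^2 - 6.5408*c + 26.1121)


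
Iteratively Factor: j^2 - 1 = (j + 1)*(j - 1)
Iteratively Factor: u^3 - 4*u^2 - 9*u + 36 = (u - 3)*(u^2 - u - 12) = (u - 4)*(u - 3)*(u + 3)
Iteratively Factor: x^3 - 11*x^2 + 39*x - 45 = (x - 3)*(x^2 - 8*x + 15) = (x - 3)^2*(x - 5)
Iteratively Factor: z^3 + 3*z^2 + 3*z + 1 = (z + 1)*(z^2 + 2*z + 1) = (z + 1)^2*(z + 1)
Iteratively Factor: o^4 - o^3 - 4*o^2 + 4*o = (o - 1)*(o^3 - 4*o) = o*(o - 1)*(o^2 - 4) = o*(o - 1)*(o + 2)*(o - 2)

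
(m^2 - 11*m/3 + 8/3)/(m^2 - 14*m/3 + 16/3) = (m - 1)/(m - 2)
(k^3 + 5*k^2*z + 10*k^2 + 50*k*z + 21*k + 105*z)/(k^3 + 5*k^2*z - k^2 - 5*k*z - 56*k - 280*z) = (k + 3)/(k - 8)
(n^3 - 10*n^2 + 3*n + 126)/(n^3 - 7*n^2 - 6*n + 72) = (n - 7)/(n - 4)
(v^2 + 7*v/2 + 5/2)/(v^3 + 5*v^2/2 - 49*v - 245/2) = (v + 1)/(v^2 - 49)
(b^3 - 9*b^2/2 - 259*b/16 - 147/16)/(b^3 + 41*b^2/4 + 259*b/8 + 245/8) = (4*b^2 - 25*b - 21)/(2*(2*b^2 + 17*b + 35))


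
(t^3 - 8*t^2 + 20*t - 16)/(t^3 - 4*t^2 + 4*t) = (t - 4)/t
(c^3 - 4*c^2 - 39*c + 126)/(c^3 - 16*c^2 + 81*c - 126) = (c + 6)/(c - 6)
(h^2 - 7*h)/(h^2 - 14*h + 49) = h/(h - 7)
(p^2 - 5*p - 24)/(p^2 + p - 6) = (p - 8)/(p - 2)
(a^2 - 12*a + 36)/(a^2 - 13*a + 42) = (a - 6)/(a - 7)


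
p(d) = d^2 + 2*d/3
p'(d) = 2*d + 2/3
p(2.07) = 5.66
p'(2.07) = 4.81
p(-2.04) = 2.80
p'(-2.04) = -3.41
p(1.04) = 1.77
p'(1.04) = 2.75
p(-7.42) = 50.11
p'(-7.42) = -14.17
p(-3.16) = 7.88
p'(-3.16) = -5.65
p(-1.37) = 0.96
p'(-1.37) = -2.07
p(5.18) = 30.29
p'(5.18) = 11.03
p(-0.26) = -0.11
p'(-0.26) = 0.15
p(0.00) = 0.00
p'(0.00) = 0.67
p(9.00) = 87.00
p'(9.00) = 18.67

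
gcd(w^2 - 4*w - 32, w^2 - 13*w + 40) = w - 8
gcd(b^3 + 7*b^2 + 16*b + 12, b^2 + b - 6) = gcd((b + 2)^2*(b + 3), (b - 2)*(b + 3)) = b + 3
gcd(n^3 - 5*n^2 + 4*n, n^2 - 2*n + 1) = n - 1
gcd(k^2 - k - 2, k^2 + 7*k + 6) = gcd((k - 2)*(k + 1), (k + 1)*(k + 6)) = k + 1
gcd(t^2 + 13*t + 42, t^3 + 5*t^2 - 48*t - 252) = t + 6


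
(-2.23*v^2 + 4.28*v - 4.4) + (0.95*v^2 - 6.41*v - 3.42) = -1.28*v^2 - 2.13*v - 7.82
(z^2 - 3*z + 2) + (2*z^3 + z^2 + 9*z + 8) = 2*z^3 + 2*z^2 + 6*z + 10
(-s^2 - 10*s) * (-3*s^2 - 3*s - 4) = 3*s^4 + 33*s^3 + 34*s^2 + 40*s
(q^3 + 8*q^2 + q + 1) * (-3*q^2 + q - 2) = -3*q^5 - 23*q^4 + 3*q^3 - 18*q^2 - q - 2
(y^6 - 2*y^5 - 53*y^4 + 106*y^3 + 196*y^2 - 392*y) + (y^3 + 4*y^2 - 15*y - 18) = y^6 - 2*y^5 - 53*y^4 + 107*y^3 + 200*y^2 - 407*y - 18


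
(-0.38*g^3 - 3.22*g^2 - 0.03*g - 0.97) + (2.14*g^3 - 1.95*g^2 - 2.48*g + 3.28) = 1.76*g^3 - 5.17*g^2 - 2.51*g + 2.31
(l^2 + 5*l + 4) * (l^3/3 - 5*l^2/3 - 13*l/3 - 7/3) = l^5/3 - 34*l^3/3 - 92*l^2/3 - 29*l - 28/3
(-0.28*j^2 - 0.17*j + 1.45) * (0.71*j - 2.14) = -0.1988*j^3 + 0.4785*j^2 + 1.3933*j - 3.103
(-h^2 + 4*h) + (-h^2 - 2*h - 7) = -2*h^2 + 2*h - 7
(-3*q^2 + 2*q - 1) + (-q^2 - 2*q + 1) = -4*q^2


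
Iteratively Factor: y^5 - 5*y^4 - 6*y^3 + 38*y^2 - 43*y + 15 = (y - 1)*(y^4 - 4*y^3 - 10*y^2 + 28*y - 15) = (y - 5)*(y - 1)*(y^3 + y^2 - 5*y + 3) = (y - 5)*(y - 1)*(y + 3)*(y^2 - 2*y + 1) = (y - 5)*(y - 1)^2*(y + 3)*(y - 1)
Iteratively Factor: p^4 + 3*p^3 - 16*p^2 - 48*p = (p)*(p^3 + 3*p^2 - 16*p - 48) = p*(p - 4)*(p^2 + 7*p + 12) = p*(p - 4)*(p + 4)*(p + 3)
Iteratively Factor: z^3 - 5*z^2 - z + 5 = (z - 5)*(z^2 - 1) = (z - 5)*(z - 1)*(z + 1)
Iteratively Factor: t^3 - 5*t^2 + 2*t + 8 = (t - 4)*(t^2 - t - 2) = (t - 4)*(t + 1)*(t - 2)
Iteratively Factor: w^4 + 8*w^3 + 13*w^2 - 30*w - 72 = (w + 4)*(w^3 + 4*w^2 - 3*w - 18) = (w + 3)*(w + 4)*(w^2 + w - 6) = (w + 3)^2*(w + 4)*(w - 2)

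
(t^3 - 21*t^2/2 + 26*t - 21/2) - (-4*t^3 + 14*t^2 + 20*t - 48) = 5*t^3 - 49*t^2/2 + 6*t + 75/2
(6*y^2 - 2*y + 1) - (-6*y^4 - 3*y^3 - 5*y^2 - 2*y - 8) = 6*y^4 + 3*y^3 + 11*y^2 + 9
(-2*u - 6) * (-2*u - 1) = 4*u^2 + 14*u + 6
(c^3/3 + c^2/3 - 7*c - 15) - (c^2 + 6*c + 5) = c^3/3 - 2*c^2/3 - 13*c - 20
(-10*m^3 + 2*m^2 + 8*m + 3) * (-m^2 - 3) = 10*m^5 - 2*m^4 + 22*m^3 - 9*m^2 - 24*m - 9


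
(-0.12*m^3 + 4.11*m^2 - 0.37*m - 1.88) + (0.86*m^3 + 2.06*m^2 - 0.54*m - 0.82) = 0.74*m^3 + 6.17*m^2 - 0.91*m - 2.7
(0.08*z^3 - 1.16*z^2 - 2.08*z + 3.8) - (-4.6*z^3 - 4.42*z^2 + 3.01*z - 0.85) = 4.68*z^3 + 3.26*z^2 - 5.09*z + 4.65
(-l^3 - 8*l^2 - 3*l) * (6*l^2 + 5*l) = -6*l^5 - 53*l^4 - 58*l^3 - 15*l^2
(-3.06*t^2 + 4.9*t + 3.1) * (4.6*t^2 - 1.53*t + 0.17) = -14.076*t^4 + 27.2218*t^3 + 6.2428*t^2 - 3.91*t + 0.527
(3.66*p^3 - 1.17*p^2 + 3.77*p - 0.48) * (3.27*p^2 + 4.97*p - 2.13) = 11.9682*p^5 + 14.3643*p^4 - 1.2828*p^3 + 19.6594*p^2 - 10.4157*p + 1.0224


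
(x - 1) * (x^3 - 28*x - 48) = x^4 - x^3 - 28*x^2 - 20*x + 48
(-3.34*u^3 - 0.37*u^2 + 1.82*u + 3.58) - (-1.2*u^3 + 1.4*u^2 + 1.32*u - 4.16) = -2.14*u^3 - 1.77*u^2 + 0.5*u + 7.74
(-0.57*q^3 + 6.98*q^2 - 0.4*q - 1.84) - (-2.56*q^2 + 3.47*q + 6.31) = -0.57*q^3 + 9.54*q^2 - 3.87*q - 8.15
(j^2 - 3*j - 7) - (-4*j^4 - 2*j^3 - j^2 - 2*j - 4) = 4*j^4 + 2*j^3 + 2*j^2 - j - 3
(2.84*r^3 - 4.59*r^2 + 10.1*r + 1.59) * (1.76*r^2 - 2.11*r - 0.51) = 4.9984*r^5 - 14.0708*r^4 + 26.0125*r^3 - 16.1717*r^2 - 8.5059*r - 0.8109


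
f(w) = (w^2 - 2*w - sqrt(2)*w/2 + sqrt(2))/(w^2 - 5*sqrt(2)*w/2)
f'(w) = (-2*w + 5*sqrt(2)/2)*(w^2 - 2*w - sqrt(2)*w/2 + sqrt(2))/(w^2 - 5*sqrt(2)*w/2)^2 + (2*w - 2 - sqrt(2)/2)/(w^2 - 5*sqrt(2)*w/2)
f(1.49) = 0.13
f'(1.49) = -0.11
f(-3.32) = 0.94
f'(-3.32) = 0.01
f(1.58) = 0.12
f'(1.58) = -0.16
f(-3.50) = 0.94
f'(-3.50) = 0.01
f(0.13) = -2.44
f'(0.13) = 23.56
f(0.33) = -0.60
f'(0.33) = 3.55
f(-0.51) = 1.48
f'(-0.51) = 1.46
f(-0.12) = 4.00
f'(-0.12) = 27.69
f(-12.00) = 0.95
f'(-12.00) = 0.00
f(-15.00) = 0.96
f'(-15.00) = 0.00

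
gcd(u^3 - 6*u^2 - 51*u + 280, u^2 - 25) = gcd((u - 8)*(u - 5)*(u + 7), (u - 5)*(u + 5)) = u - 5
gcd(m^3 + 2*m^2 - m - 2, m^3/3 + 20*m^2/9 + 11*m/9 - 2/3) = m + 1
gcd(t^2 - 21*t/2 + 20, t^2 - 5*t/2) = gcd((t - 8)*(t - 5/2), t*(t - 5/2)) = t - 5/2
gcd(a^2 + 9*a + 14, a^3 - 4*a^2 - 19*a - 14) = a + 2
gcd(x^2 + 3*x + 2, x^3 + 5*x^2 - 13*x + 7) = 1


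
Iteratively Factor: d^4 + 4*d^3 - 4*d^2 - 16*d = (d + 2)*(d^3 + 2*d^2 - 8*d) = d*(d + 2)*(d^2 + 2*d - 8) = d*(d - 2)*(d + 2)*(d + 4)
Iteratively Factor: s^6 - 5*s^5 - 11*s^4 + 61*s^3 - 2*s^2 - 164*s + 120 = (s - 2)*(s^5 - 3*s^4 - 17*s^3 + 27*s^2 + 52*s - 60) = (s - 2)*(s - 1)*(s^4 - 2*s^3 - 19*s^2 + 8*s + 60) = (s - 2)*(s - 1)*(s + 3)*(s^3 - 5*s^2 - 4*s + 20) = (s - 2)*(s - 1)*(s + 2)*(s + 3)*(s^2 - 7*s + 10) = (s - 5)*(s - 2)*(s - 1)*(s + 2)*(s + 3)*(s - 2)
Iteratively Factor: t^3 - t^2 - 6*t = (t + 2)*(t^2 - 3*t) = t*(t + 2)*(t - 3)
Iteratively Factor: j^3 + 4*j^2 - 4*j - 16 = (j + 2)*(j^2 + 2*j - 8) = (j - 2)*(j + 2)*(j + 4)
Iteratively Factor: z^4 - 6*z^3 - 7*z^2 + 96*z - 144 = (z - 3)*(z^3 - 3*z^2 - 16*z + 48) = (z - 3)*(z + 4)*(z^2 - 7*z + 12) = (z - 4)*(z - 3)*(z + 4)*(z - 3)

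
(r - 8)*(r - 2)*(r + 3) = r^3 - 7*r^2 - 14*r + 48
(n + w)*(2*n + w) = 2*n^2 + 3*n*w + w^2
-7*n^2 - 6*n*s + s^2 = (-7*n + s)*(n + s)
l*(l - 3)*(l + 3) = l^3 - 9*l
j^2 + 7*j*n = j*(j + 7*n)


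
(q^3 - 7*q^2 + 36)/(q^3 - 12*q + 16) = (q^3 - 7*q^2 + 36)/(q^3 - 12*q + 16)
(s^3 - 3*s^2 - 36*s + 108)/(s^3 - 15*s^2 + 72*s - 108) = (s + 6)/(s - 6)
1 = 1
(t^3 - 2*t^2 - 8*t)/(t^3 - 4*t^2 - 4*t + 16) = t/(t - 2)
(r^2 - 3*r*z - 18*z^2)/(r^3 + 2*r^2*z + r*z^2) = (r^2 - 3*r*z - 18*z^2)/(r*(r^2 + 2*r*z + z^2))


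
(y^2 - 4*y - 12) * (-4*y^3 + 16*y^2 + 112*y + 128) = -4*y^5 + 32*y^4 + 96*y^3 - 512*y^2 - 1856*y - 1536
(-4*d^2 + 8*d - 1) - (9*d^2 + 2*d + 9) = -13*d^2 + 6*d - 10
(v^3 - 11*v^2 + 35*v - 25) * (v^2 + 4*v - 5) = v^5 - 7*v^4 - 14*v^3 + 170*v^2 - 275*v + 125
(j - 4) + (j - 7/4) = 2*j - 23/4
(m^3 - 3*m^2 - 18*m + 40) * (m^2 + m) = m^5 - 2*m^4 - 21*m^3 + 22*m^2 + 40*m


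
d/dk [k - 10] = 1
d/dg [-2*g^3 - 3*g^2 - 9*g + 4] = -6*g^2 - 6*g - 9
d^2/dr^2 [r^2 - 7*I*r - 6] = 2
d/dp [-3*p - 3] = -3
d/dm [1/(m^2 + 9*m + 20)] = (-2*m - 9)/(m^2 + 9*m + 20)^2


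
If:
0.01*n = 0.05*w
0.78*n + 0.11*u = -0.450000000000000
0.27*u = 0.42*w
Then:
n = -0.55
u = -0.17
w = -0.11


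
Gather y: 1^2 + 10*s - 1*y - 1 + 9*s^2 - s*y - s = 9*s^2 + 9*s + y*(-s - 1)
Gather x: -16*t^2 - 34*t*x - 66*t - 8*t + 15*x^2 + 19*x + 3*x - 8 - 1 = -16*t^2 - 74*t + 15*x^2 + x*(22 - 34*t) - 9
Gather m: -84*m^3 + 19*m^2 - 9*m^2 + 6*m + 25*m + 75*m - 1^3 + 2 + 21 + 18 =-84*m^3 + 10*m^2 + 106*m + 40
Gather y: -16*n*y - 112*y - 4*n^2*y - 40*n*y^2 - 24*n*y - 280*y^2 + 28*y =y^2*(-40*n - 280) + y*(-4*n^2 - 40*n - 84)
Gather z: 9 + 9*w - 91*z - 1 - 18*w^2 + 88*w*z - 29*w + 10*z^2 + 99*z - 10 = -18*w^2 - 20*w + 10*z^2 + z*(88*w + 8) - 2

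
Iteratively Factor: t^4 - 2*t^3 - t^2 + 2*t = (t + 1)*(t^3 - 3*t^2 + 2*t) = t*(t + 1)*(t^2 - 3*t + 2) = t*(t - 1)*(t + 1)*(t - 2)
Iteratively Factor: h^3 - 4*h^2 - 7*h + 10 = (h - 5)*(h^2 + h - 2) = (h - 5)*(h - 1)*(h + 2)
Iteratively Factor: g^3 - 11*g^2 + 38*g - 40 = (g - 2)*(g^2 - 9*g + 20) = (g - 5)*(g - 2)*(g - 4)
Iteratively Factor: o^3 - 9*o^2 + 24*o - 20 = (o - 5)*(o^2 - 4*o + 4) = (o - 5)*(o - 2)*(o - 2)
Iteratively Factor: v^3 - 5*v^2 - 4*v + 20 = (v + 2)*(v^2 - 7*v + 10) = (v - 2)*(v + 2)*(v - 5)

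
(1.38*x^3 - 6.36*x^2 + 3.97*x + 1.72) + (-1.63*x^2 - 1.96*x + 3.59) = 1.38*x^3 - 7.99*x^2 + 2.01*x + 5.31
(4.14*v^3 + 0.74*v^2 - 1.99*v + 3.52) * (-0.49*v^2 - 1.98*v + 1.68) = -2.0286*v^5 - 8.5598*v^4 + 6.4651*v^3 + 3.4586*v^2 - 10.3128*v + 5.9136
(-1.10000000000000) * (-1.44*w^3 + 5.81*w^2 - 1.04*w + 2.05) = 1.584*w^3 - 6.391*w^2 + 1.144*w - 2.255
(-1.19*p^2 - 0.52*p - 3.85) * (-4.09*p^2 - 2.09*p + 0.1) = 4.8671*p^4 + 4.6139*p^3 + 16.7143*p^2 + 7.9945*p - 0.385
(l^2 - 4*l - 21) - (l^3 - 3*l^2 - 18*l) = -l^3 + 4*l^2 + 14*l - 21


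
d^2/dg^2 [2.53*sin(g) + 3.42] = -2.53*sin(g)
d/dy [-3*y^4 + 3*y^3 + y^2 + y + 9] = -12*y^3 + 9*y^2 + 2*y + 1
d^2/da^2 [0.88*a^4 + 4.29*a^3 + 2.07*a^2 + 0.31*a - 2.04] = 10.56*a^2 + 25.74*a + 4.14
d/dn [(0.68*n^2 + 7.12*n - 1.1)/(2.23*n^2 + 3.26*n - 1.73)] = (-13.6608*n^2 + 2.5532*n - 8.7316)/(4.9729*n^4 + 14.5396*n^3 + 2.9118*n^2 - 11.2796*n + 2.9929)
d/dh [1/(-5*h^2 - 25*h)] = (2*h + 5)/(5*h^2*(h + 5)^2)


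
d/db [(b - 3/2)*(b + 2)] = 2*b + 1/2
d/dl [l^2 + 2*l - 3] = 2*l + 2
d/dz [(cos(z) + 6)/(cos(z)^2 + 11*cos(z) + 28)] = (cos(z)^2 + 12*cos(z) + 38)*sin(z)/(cos(z)^2 + 11*cos(z) + 28)^2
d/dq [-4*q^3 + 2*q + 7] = 2 - 12*q^2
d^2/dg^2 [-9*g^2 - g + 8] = -18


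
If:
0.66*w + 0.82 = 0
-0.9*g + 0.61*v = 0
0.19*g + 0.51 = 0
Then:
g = -2.68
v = -3.96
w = -1.24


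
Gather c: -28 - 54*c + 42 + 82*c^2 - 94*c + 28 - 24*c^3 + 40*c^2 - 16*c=-24*c^3 + 122*c^2 - 164*c + 42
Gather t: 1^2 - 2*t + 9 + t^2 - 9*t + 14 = t^2 - 11*t + 24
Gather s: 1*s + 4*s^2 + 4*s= 4*s^2 + 5*s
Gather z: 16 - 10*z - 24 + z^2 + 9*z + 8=z^2 - z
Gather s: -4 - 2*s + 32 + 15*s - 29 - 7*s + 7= 6*s + 6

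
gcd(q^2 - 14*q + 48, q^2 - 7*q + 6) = q - 6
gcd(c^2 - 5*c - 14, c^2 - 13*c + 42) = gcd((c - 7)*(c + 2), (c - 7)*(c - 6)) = c - 7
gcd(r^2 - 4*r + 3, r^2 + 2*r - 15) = r - 3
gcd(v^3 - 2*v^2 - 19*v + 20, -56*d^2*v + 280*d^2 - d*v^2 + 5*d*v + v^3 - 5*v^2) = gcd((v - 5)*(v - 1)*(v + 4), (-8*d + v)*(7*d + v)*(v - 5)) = v - 5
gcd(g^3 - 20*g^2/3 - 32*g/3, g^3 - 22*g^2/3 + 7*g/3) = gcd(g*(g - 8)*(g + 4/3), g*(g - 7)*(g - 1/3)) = g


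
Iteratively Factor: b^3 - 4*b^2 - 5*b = (b)*(b^2 - 4*b - 5) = b*(b + 1)*(b - 5)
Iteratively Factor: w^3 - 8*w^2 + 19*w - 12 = (w - 3)*(w^2 - 5*w + 4) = (w - 4)*(w - 3)*(w - 1)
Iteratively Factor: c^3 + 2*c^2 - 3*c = (c + 3)*(c^2 - c) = c*(c + 3)*(c - 1)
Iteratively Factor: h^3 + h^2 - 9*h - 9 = (h - 3)*(h^2 + 4*h + 3) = (h - 3)*(h + 3)*(h + 1)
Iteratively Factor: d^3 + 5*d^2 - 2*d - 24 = (d + 3)*(d^2 + 2*d - 8) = (d - 2)*(d + 3)*(d + 4)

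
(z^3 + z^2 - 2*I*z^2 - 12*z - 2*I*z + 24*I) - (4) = z^3 + z^2 - 2*I*z^2 - 12*z - 2*I*z - 4 + 24*I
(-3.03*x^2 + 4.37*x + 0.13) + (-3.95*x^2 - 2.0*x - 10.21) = -6.98*x^2 + 2.37*x - 10.08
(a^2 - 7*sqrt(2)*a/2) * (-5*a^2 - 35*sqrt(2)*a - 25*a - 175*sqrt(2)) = -5*a^4 - 25*a^3 - 35*sqrt(2)*a^3/2 - 175*sqrt(2)*a^2/2 + 245*a^2 + 1225*a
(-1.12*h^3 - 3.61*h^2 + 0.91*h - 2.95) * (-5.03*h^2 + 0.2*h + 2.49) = 5.6336*h^5 + 17.9343*h^4 - 8.0881*h^3 + 6.0316*h^2 + 1.6759*h - 7.3455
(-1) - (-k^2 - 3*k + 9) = k^2 + 3*k - 10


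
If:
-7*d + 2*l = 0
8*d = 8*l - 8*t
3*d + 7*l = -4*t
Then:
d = 0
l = 0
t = 0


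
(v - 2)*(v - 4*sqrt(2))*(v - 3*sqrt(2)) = v^3 - 7*sqrt(2)*v^2 - 2*v^2 + 14*sqrt(2)*v + 24*v - 48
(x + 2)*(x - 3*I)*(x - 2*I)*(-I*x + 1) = -I*x^4 - 4*x^3 - 2*I*x^3 - 8*x^2 + I*x^2 - 6*x + 2*I*x - 12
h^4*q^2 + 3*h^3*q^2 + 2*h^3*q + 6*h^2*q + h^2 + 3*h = h*(h + 3)*(h*q + 1)^2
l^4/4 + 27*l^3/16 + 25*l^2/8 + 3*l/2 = l*(l/4 + 1/2)*(l + 3/4)*(l + 4)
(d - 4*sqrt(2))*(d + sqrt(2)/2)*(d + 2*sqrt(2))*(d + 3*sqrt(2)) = d^4 + 3*sqrt(2)*d^3/2 - 27*d^2 - 62*sqrt(2)*d - 48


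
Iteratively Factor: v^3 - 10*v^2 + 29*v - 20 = (v - 5)*(v^2 - 5*v + 4) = (v - 5)*(v - 1)*(v - 4)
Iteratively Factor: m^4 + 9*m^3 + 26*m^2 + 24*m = (m)*(m^3 + 9*m^2 + 26*m + 24) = m*(m + 3)*(m^2 + 6*m + 8) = m*(m + 3)*(m + 4)*(m + 2)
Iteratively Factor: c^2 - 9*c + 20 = (c - 4)*(c - 5)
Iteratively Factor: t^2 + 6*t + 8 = (t + 4)*(t + 2)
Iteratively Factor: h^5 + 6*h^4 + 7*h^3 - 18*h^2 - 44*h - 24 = (h + 2)*(h^4 + 4*h^3 - h^2 - 16*h - 12) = (h + 2)*(h + 3)*(h^3 + h^2 - 4*h - 4) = (h + 1)*(h + 2)*(h + 3)*(h^2 - 4) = (h + 1)*(h + 2)^2*(h + 3)*(h - 2)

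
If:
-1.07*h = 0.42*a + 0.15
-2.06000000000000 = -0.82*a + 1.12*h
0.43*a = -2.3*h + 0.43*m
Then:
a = 1.51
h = -0.73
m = -2.41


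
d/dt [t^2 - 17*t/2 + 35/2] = 2*t - 17/2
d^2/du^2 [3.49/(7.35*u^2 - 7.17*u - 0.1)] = (377.07705*u^2 - 367.84251*u - 3.49*(14.7*u - 7.17)*(29.4*u - 14.34) - 5.1303)/(-7.35*u^2 + 7.17*u + 0.1)^3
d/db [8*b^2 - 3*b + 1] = 16*b - 3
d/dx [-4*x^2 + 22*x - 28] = 22 - 8*x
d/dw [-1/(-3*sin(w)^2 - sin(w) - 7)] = -(6*sin(w) + 1)*cos(w)/(3*sin(w)^2 + sin(w) + 7)^2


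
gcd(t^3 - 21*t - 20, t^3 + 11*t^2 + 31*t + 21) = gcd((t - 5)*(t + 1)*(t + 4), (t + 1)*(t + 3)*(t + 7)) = t + 1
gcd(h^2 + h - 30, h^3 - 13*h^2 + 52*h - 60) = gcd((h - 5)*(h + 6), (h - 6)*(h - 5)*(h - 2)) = h - 5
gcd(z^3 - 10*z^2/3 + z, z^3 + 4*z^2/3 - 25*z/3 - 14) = z - 3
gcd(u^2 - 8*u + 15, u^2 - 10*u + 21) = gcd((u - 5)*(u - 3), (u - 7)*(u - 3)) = u - 3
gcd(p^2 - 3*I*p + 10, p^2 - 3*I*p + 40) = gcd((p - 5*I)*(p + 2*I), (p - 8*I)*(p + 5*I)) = 1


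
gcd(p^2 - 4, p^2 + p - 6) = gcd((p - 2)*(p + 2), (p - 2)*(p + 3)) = p - 2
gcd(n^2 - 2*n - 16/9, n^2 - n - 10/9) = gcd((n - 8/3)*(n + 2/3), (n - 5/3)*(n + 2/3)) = n + 2/3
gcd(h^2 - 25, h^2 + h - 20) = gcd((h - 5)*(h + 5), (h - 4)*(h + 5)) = h + 5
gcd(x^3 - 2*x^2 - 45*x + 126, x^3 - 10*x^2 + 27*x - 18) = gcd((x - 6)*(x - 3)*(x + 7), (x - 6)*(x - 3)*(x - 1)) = x^2 - 9*x + 18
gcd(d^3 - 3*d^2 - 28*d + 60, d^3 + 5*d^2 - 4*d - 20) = d^2 + 3*d - 10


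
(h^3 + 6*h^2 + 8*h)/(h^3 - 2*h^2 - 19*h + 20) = h*(h + 2)/(h^2 - 6*h + 5)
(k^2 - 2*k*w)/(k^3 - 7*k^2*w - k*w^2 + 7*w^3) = k*(k - 2*w)/(k^3 - 7*k^2*w - k*w^2 + 7*w^3)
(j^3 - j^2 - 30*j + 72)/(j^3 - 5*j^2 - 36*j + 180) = (j^2 - 7*j + 12)/(j^2 - 11*j + 30)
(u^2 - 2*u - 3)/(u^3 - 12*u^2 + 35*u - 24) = (u + 1)/(u^2 - 9*u + 8)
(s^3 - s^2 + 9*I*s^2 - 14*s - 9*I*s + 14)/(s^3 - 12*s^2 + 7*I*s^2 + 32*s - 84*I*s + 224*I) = (s^2 + s*(-1 + 2*I) - 2*I)/(s^2 - 12*s + 32)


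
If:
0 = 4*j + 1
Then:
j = -1/4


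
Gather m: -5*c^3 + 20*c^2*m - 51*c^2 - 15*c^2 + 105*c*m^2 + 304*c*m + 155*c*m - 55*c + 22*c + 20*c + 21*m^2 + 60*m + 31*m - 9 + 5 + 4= -5*c^3 - 66*c^2 - 13*c + m^2*(105*c + 21) + m*(20*c^2 + 459*c + 91)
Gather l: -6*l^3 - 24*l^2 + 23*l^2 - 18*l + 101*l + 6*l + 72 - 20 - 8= -6*l^3 - l^2 + 89*l + 44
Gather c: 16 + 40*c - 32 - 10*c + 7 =30*c - 9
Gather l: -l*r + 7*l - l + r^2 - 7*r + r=l*(6 - r) + r^2 - 6*r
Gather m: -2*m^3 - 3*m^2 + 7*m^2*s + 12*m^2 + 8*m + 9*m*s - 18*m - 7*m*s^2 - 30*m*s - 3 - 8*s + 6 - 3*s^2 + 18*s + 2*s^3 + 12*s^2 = -2*m^3 + m^2*(7*s + 9) + m*(-7*s^2 - 21*s - 10) + 2*s^3 + 9*s^2 + 10*s + 3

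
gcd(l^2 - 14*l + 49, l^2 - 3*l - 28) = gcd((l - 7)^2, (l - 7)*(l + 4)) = l - 7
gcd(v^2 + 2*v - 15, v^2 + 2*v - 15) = v^2 + 2*v - 15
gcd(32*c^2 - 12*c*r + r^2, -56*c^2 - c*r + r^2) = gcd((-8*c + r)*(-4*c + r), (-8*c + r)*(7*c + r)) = -8*c + r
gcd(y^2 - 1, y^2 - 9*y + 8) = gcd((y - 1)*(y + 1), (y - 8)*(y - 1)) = y - 1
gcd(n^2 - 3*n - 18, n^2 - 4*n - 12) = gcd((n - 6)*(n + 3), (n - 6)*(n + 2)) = n - 6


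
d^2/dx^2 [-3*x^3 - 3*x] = -18*x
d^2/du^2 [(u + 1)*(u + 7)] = 2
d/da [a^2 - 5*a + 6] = 2*a - 5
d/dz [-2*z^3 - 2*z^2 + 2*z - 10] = -6*z^2 - 4*z + 2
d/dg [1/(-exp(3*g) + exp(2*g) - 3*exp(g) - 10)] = (3*exp(2*g) - 2*exp(g) + 3)*exp(g)/(exp(3*g) - exp(2*g) + 3*exp(g) + 10)^2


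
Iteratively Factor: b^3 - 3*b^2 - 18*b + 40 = (b + 4)*(b^2 - 7*b + 10) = (b - 2)*(b + 4)*(b - 5)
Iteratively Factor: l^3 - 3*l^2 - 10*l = (l - 5)*(l^2 + 2*l) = l*(l - 5)*(l + 2)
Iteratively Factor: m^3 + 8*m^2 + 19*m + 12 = (m + 3)*(m^2 + 5*m + 4) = (m + 1)*(m + 3)*(m + 4)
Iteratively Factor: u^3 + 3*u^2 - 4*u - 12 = (u + 3)*(u^2 - 4) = (u + 2)*(u + 3)*(u - 2)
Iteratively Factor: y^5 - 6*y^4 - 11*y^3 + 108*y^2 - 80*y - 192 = (y - 4)*(y^4 - 2*y^3 - 19*y^2 + 32*y + 48) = (y - 4)*(y - 3)*(y^3 + y^2 - 16*y - 16) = (y - 4)*(y - 3)*(y + 4)*(y^2 - 3*y - 4) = (y - 4)^2*(y - 3)*(y + 4)*(y + 1)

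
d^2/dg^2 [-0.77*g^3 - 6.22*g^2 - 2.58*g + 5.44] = -4.62*g - 12.44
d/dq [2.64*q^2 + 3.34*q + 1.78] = 5.28*q + 3.34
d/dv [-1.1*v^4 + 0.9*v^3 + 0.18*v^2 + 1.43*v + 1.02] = -4.4*v^3 + 2.7*v^2 + 0.36*v + 1.43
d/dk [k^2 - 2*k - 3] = 2*k - 2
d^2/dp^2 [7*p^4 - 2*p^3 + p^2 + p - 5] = 84*p^2 - 12*p + 2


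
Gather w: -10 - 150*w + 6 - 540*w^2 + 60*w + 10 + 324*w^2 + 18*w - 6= -216*w^2 - 72*w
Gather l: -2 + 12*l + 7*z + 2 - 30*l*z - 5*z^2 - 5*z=l*(12 - 30*z) - 5*z^2 + 2*z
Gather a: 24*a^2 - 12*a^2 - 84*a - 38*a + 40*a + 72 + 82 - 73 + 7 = 12*a^2 - 82*a + 88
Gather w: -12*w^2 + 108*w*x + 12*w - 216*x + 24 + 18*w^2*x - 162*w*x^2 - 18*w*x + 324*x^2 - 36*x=w^2*(18*x - 12) + w*(-162*x^2 + 90*x + 12) + 324*x^2 - 252*x + 24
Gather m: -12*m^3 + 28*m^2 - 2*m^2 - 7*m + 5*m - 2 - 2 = -12*m^3 + 26*m^2 - 2*m - 4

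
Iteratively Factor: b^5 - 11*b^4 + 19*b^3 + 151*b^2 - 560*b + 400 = (b - 5)*(b^4 - 6*b^3 - 11*b^2 + 96*b - 80) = (b - 5)*(b - 1)*(b^3 - 5*b^2 - 16*b + 80) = (b - 5)*(b - 1)*(b + 4)*(b^2 - 9*b + 20) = (b - 5)*(b - 4)*(b - 1)*(b + 4)*(b - 5)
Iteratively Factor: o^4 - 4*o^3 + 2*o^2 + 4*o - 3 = (o - 3)*(o^3 - o^2 - o + 1) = (o - 3)*(o - 1)*(o^2 - 1) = (o - 3)*(o - 1)^2*(o + 1)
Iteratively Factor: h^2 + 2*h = (h + 2)*(h)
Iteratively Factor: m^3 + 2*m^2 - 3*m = (m - 1)*(m^2 + 3*m) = (m - 1)*(m + 3)*(m)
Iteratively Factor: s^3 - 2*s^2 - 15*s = (s)*(s^2 - 2*s - 15) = s*(s + 3)*(s - 5)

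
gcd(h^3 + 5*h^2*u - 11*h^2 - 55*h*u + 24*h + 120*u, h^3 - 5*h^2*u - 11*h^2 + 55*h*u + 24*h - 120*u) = h^2 - 11*h + 24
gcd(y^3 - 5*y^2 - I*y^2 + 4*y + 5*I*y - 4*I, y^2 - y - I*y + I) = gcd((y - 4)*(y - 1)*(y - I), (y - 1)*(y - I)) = y^2 + y*(-1 - I) + I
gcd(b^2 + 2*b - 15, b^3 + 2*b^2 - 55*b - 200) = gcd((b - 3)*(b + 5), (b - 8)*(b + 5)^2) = b + 5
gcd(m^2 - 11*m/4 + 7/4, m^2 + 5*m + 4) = 1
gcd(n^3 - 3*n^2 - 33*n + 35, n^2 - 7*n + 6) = n - 1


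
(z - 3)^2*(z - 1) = z^3 - 7*z^2 + 15*z - 9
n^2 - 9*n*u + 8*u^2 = (n - 8*u)*(n - u)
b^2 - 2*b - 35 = (b - 7)*(b + 5)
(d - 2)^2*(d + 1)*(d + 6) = d^4 + 3*d^3 - 18*d^2 + 4*d + 24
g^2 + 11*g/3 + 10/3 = (g + 5/3)*(g + 2)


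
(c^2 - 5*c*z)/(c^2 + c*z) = (c - 5*z)/(c + z)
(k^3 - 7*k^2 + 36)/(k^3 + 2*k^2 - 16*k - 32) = (k^2 - 9*k + 18)/(k^2 - 16)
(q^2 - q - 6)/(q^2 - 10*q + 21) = (q + 2)/(q - 7)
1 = 1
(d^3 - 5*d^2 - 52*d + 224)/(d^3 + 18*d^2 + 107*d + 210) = (d^2 - 12*d + 32)/(d^2 + 11*d + 30)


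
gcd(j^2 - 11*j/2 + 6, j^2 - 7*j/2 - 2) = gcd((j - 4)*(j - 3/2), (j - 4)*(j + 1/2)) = j - 4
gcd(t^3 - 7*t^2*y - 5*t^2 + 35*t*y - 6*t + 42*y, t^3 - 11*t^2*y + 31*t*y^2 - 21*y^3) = -t + 7*y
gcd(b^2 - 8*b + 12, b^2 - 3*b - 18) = b - 6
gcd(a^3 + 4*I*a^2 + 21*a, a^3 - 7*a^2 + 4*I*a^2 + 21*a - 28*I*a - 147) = a^2 + 4*I*a + 21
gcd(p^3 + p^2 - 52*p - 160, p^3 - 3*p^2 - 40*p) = p^2 - 3*p - 40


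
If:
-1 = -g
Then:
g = 1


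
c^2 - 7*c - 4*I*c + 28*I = (c - 7)*(c - 4*I)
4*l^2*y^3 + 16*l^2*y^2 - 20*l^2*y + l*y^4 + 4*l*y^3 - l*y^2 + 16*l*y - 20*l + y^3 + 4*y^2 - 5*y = (4*l + y)*(y - 1)*(y + 5)*(l*y + 1)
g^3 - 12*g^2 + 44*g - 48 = (g - 6)*(g - 4)*(g - 2)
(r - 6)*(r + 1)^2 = r^3 - 4*r^2 - 11*r - 6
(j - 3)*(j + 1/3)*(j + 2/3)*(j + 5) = j^4 + 3*j^3 - 115*j^2/9 - 131*j/9 - 10/3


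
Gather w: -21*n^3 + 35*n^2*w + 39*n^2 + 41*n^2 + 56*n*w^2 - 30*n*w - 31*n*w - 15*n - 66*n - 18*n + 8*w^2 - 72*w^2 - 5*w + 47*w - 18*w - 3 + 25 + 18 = -21*n^3 + 80*n^2 - 99*n + w^2*(56*n - 64) + w*(35*n^2 - 61*n + 24) + 40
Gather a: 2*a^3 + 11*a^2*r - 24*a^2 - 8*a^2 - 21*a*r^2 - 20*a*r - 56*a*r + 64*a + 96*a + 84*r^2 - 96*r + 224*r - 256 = 2*a^3 + a^2*(11*r - 32) + a*(-21*r^2 - 76*r + 160) + 84*r^2 + 128*r - 256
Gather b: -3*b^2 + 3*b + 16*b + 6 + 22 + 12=-3*b^2 + 19*b + 40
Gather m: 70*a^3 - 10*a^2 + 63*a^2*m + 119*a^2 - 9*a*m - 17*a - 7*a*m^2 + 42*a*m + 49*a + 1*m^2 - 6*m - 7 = 70*a^3 + 109*a^2 + 32*a + m^2*(1 - 7*a) + m*(63*a^2 + 33*a - 6) - 7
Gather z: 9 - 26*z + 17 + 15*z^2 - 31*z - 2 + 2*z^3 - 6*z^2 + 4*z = 2*z^3 + 9*z^2 - 53*z + 24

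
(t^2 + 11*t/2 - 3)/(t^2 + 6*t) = (t - 1/2)/t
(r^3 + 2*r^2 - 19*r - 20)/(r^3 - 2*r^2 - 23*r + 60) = (r + 1)/(r - 3)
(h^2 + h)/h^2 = (h + 1)/h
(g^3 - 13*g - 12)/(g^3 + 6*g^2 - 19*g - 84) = (g + 1)/(g + 7)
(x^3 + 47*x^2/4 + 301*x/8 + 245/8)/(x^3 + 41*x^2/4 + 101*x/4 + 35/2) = (x + 7/2)/(x + 2)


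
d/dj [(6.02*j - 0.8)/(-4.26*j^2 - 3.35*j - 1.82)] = (25.6452*j^2 - 6.816*j - 13.6364)/(18.1476*j^4 + 28.542*j^3 + 26.7289*j^2 + 12.194*j + 3.3124)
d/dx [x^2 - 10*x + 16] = 2*x - 10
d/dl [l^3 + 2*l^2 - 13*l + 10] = 3*l^2 + 4*l - 13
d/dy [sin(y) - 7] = cos(y)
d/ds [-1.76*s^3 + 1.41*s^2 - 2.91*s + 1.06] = -5.28*s^2 + 2.82*s - 2.91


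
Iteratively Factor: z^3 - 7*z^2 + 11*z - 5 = (z - 1)*(z^2 - 6*z + 5) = (z - 5)*(z - 1)*(z - 1)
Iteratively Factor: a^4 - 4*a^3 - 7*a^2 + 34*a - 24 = (a - 4)*(a^3 - 7*a + 6) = (a - 4)*(a + 3)*(a^2 - 3*a + 2) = (a - 4)*(a - 2)*(a + 3)*(a - 1)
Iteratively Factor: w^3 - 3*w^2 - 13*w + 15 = (w + 3)*(w^2 - 6*w + 5) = (w - 5)*(w + 3)*(w - 1)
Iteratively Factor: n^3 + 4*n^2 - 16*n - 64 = (n + 4)*(n^2 - 16) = (n - 4)*(n + 4)*(n + 4)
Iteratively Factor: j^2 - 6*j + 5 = (j - 1)*(j - 5)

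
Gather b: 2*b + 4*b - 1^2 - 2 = 6*b - 3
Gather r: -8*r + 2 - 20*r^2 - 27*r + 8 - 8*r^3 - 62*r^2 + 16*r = -8*r^3 - 82*r^2 - 19*r + 10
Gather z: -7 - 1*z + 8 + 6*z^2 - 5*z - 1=6*z^2 - 6*z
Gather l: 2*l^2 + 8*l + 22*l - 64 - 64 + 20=2*l^2 + 30*l - 108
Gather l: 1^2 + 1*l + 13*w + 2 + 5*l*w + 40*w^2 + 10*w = l*(5*w + 1) + 40*w^2 + 23*w + 3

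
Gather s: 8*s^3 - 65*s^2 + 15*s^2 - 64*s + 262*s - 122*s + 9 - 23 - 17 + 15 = 8*s^3 - 50*s^2 + 76*s - 16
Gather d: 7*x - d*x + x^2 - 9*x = -d*x + x^2 - 2*x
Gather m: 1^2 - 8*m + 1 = 2 - 8*m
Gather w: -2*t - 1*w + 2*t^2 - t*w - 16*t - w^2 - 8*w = 2*t^2 - 18*t - w^2 + w*(-t - 9)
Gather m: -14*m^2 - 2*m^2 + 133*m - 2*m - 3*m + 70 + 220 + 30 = -16*m^2 + 128*m + 320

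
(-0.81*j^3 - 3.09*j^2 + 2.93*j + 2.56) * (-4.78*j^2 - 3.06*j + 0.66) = 3.8718*j^5 + 17.2488*j^4 - 5.0846*j^3 - 23.242*j^2 - 5.8998*j + 1.6896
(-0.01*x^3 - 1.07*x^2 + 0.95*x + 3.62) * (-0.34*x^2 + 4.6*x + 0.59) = 0.0034*x^5 + 0.3178*x^4 - 5.2509*x^3 + 2.5079*x^2 + 17.2125*x + 2.1358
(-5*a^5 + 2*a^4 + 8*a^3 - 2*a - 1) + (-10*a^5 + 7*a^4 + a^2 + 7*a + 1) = -15*a^5 + 9*a^4 + 8*a^3 + a^2 + 5*a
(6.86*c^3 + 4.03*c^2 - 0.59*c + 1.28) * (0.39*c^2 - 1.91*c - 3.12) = 2.6754*c^5 - 11.5309*c^4 - 29.3306*c^3 - 10.9475*c^2 - 0.604*c - 3.9936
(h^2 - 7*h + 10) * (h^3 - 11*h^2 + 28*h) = h^5 - 18*h^4 + 115*h^3 - 306*h^2 + 280*h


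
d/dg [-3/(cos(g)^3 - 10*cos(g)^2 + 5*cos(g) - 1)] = 3*(-3*cos(g)^2 + 20*cos(g) - 5)*sin(g)/(cos(g)^3 - 10*cos(g)^2 + 5*cos(g) - 1)^2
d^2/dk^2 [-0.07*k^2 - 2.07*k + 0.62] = -0.140000000000000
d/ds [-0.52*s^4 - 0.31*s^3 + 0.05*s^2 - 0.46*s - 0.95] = -2.08*s^3 - 0.93*s^2 + 0.1*s - 0.46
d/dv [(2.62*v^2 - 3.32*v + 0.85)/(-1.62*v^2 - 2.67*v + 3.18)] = (-12.3738*v^2 + 19.4172*v - 8.2881)/(2.6244*v^4 + 8.6508*v^3 - 3.1743*v^2 - 16.9812*v + 10.1124)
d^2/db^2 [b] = 0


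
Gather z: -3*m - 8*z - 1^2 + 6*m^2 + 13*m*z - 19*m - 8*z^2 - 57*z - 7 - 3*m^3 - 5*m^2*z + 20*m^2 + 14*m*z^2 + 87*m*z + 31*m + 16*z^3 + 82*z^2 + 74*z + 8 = -3*m^3 + 26*m^2 + 9*m + 16*z^3 + z^2*(14*m + 74) + z*(-5*m^2 + 100*m + 9)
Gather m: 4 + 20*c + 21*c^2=21*c^2 + 20*c + 4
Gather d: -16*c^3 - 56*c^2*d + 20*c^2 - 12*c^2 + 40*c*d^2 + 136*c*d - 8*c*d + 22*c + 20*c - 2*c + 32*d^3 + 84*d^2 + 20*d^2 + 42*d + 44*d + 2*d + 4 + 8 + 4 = -16*c^3 + 8*c^2 + 40*c + 32*d^3 + d^2*(40*c + 104) + d*(-56*c^2 + 128*c + 88) + 16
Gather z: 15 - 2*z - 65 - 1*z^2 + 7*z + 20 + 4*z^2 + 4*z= 3*z^2 + 9*z - 30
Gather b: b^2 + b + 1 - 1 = b^2 + b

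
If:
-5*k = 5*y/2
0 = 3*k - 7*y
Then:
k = 0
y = 0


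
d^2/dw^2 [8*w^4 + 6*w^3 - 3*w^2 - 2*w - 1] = 96*w^2 + 36*w - 6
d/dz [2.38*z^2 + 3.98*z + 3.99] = 4.76*z + 3.98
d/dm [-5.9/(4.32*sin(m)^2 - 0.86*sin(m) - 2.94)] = (50.976*sin(m) - 5.074)*cos(m)/(-4.32*sin(m)^2 + 0.86*sin(m) + 2.94)^2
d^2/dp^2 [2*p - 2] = 0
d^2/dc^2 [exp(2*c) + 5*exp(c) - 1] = (4*exp(c) + 5)*exp(c)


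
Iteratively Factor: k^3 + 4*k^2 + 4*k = (k + 2)*(k^2 + 2*k) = (k + 2)^2*(k)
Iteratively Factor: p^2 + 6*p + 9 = (p + 3)*(p + 3)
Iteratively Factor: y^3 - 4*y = (y + 2)*(y^2 - 2*y) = y*(y + 2)*(y - 2)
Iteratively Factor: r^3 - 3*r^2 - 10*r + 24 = (r - 4)*(r^2 + r - 6) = (r - 4)*(r + 3)*(r - 2)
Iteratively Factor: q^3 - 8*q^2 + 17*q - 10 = (q - 2)*(q^2 - 6*q + 5) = (q - 5)*(q - 2)*(q - 1)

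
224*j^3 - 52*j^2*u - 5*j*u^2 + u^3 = (-8*j + u)*(-4*j + u)*(7*j + u)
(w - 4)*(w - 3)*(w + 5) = w^3 - 2*w^2 - 23*w + 60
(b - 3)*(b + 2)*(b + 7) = b^3 + 6*b^2 - 13*b - 42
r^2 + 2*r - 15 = (r - 3)*(r + 5)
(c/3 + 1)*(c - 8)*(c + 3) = c^3/3 - 2*c^2/3 - 13*c - 24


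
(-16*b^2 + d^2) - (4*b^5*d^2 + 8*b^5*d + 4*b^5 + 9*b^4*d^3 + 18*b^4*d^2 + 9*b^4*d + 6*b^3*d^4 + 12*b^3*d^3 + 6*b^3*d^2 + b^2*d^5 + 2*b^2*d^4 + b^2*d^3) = -4*b^5*d^2 - 8*b^5*d - 4*b^5 - 9*b^4*d^3 - 18*b^4*d^2 - 9*b^4*d - 6*b^3*d^4 - 12*b^3*d^3 - 6*b^3*d^2 - b^2*d^5 - 2*b^2*d^4 - b^2*d^3 - 16*b^2 + d^2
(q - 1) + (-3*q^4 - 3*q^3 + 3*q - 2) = -3*q^4 - 3*q^3 + 4*q - 3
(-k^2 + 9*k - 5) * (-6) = 6*k^2 - 54*k + 30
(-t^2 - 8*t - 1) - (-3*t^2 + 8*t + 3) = 2*t^2 - 16*t - 4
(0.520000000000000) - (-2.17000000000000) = 2.69000000000000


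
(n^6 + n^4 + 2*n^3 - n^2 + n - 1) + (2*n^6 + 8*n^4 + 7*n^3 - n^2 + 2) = 3*n^6 + 9*n^4 + 9*n^3 - 2*n^2 + n + 1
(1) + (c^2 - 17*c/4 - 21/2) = c^2 - 17*c/4 - 19/2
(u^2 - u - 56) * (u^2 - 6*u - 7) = u^4 - 7*u^3 - 57*u^2 + 343*u + 392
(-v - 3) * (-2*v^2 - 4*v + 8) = 2*v^3 + 10*v^2 + 4*v - 24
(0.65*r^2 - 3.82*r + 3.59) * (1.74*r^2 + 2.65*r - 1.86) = 1.131*r^4 - 4.9243*r^3 - 5.0854*r^2 + 16.6187*r - 6.6774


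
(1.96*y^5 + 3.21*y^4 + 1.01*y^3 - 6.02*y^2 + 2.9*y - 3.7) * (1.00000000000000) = 1.96*y^5 + 3.21*y^4 + 1.01*y^3 - 6.02*y^2 + 2.9*y - 3.7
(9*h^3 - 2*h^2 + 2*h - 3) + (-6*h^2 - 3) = 9*h^3 - 8*h^2 + 2*h - 6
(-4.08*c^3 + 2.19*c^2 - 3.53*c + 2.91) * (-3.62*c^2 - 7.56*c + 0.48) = 14.7696*c^5 + 22.917*c^4 - 5.7362*c^3 + 17.2038*c^2 - 23.694*c + 1.3968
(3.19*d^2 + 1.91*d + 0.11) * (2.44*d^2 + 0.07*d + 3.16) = 7.7836*d^4 + 4.8837*d^3 + 10.4825*d^2 + 6.0433*d + 0.3476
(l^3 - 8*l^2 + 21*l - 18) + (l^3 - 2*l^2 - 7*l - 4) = 2*l^3 - 10*l^2 + 14*l - 22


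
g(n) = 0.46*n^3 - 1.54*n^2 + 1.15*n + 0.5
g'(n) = 1.38*n^2 - 3.08*n + 1.15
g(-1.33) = -4.84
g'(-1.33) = 7.69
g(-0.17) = 0.26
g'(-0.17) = 1.71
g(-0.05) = 0.44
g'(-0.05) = 1.31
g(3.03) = 2.64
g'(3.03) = 4.49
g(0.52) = 0.75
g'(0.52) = -0.08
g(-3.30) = -36.60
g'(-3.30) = 26.34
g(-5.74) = -143.84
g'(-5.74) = 64.30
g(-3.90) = -54.70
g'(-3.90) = 34.15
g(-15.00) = -1915.75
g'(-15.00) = 357.85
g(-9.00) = -469.93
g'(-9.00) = 140.65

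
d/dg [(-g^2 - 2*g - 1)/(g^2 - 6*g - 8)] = 2*(4*g^2 + 9*g + 5)/(g^4 - 12*g^3 + 20*g^2 + 96*g + 64)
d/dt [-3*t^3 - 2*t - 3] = -9*t^2 - 2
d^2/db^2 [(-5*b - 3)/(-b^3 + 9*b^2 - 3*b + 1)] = 6*(3*(5*b + 3)*(b^2 - 6*b + 1)^2 + (-5*b^2 + 30*b - (b - 3)*(5*b + 3) - 5)*(b^3 - 9*b^2 + 3*b - 1))/(b^3 - 9*b^2 + 3*b - 1)^3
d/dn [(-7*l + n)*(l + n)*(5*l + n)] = -37*l^2 - 2*l*n + 3*n^2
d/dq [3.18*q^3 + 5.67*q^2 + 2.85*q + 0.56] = 9.54*q^2 + 11.34*q + 2.85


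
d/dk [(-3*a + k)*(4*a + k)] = a + 2*k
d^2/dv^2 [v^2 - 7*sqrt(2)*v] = 2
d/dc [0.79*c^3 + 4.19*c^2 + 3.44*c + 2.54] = 2.37*c^2 + 8.38*c + 3.44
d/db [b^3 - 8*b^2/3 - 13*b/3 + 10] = 3*b^2 - 16*b/3 - 13/3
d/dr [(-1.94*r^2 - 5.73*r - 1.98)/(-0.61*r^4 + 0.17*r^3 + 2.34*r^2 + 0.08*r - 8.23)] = (-2.3668*r^5 - 10.1561*r^4 - 2.883*r^3 + 14.2628*r^2 + 41.1988*r + 47.3163)/(0.3721*r^8 - 0.2074*r^7 - 2.8259*r^6 + 0.698*r^5 + 15.5434*r^4 - 2.4238*r^3 - 38.51*r^2 - 1.3168*r + 67.7329)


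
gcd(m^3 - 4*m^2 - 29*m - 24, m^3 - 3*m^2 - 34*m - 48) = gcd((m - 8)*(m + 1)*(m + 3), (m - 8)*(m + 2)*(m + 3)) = m^2 - 5*m - 24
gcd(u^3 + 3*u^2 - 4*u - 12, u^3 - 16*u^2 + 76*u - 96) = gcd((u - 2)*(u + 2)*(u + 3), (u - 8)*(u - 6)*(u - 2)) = u - 2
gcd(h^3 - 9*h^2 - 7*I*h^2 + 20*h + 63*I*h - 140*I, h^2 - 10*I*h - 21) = h - 7*I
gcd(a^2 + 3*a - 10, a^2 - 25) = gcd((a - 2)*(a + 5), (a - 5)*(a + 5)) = a + 5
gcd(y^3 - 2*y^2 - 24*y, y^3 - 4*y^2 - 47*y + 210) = y - 6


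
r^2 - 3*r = r*(r - 3)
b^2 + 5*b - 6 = (b - 1)*(b + 6)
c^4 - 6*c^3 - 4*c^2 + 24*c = c*(c - 6)*(c - 2)*(c + 2)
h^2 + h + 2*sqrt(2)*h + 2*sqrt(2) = (h + 1)*(h + 2*sqrt(2))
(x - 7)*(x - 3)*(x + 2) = x^3 - 8*x^2 + x + 42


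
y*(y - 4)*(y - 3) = y^3 - 7*y^2 + 12*y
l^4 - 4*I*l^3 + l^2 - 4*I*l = l*(l - 4*I)*(l - I)*(l + I)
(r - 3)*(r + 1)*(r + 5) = r^3 + 3*r^2 - 13*r - 15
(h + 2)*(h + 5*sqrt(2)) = h^2 + 2*h + 5*sqrt(2)*h + 10*sqrt(2)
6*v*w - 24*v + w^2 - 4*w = (6*v + w)*(w - 4)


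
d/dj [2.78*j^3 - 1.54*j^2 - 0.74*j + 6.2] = 8.34*j^2 - 3.08*j - 0.74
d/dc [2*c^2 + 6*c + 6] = 4*c + 6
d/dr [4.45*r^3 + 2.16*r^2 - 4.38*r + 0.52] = 13.35*r^2 + 4.32*r - 4.38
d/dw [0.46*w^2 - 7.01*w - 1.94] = 0.92*w - 7.01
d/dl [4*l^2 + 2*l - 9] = 8*l + 2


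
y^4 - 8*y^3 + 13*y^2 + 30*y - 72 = (y - 4)*(y - 3)^2*(y + 2)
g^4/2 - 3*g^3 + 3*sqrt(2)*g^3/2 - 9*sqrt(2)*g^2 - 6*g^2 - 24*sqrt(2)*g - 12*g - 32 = (g - 8)*(g + 2*sqrt(2))*(sqrt(2)*g/2 + 1)*(sqrt(2)*g/2 + sqrt(2))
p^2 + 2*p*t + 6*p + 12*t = (p + 6)*(p + 2*t)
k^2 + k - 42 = (k - 6)*(k + 7)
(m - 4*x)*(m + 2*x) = m^2 - 2*m*x - 8*x^2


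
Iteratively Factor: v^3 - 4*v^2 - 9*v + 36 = (v - 4)*(v^2 - 9) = (v - 4)*(v + 3)*(v - 3)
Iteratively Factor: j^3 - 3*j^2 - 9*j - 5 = (j + 1)*(j^2 - 4*j - 5) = (j - 5)*(j + 1)*(j + 1)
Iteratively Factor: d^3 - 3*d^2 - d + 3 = (d - 1)*(d^2 - 2*d - 3) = (d - 3)*(d - 1)*(d + 1)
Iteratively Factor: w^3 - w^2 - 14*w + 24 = (w + 4)*(w^2 - 5*w + 6) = (w - 3)*(w + 4)*(w - 2)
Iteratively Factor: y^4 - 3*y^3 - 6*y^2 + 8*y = (y - 4)*(y^3 + y^2 - 2*y) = (y - 4)*(y - 1)*(y^2 + 2*y) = y*(y - 4)*(y - 1)*(y + 2)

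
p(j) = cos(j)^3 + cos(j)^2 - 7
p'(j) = -3*sin(j)*cos(j)^2 - 2*sin(j)*cos(j)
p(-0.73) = -6.03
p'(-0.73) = 2.10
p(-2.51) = -6.87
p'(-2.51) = 0.20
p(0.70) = -5.97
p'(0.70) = -2.12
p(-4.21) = -6.88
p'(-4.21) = 0.23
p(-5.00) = -6.90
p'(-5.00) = -0.78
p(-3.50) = -6.94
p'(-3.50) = -0.27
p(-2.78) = -6.94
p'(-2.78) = 0.27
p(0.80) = -6.18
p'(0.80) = -2.04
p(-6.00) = -5.19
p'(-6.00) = -1.31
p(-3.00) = -6.99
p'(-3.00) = 0.14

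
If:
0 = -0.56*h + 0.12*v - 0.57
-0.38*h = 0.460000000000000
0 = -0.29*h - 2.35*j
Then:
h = -1.21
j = 0.15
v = -0.90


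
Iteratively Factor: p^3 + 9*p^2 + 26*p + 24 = (p + 4)*(p^2 + 5*p + 6) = (p + 2)*(p + 4)*(p + 3)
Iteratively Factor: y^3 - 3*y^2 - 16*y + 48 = (y - 4)*(y^2 + y - 12) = (y - 4)*(y + 4)*(y - 3)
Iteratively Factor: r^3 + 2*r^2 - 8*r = (r - 2)*(r^2 + 4*r) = r*(r - 2)*(r + 4)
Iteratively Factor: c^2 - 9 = (c + 3)*(c - 3)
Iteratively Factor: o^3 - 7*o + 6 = (o - 1)*(o^2 + o - 6) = (o - 2)*(o - 1)*(o + 3)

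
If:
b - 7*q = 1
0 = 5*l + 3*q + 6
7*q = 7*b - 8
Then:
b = 7/6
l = -17/14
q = 1/42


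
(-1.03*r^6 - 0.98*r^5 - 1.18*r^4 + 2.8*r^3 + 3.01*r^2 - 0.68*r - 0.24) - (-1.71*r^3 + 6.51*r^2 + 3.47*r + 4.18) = -1.03*r^6 - 0.98*r^5 - 1.18*r^4 + 4.51*r^3 - 3.5*r^2 - 4.15*r - 4.42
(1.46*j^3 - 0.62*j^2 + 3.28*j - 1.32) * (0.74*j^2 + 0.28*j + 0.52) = 1.0804*j^5 - 0.0499999999999999*j^4 + 3.0128*j^3 - 0.3808*j^2 + 1.336*j - 0.6864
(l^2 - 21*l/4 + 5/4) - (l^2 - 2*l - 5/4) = 5/2 - 13*l/4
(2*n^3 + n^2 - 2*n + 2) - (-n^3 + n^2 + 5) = 3*n^3 - 2*n - 3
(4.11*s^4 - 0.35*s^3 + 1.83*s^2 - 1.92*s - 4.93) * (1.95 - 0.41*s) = -1.6851*s^5 + 8.158*s^4 - 1.4328*s^3 + 4.3557*s^2 - 1.7227*s - 9.6135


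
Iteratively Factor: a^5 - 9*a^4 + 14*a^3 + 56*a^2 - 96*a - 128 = (a - 4)*(a^4 - 5*a^3 - 6*a^2 + 32*a + 32) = (a - 4)^2*(a^3 - a^2 - 10*a - 8) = (a - 4)^2*(a + 1)*(a^2 - 2*a - 8) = (a - 4)^3*(a + 1)*(a + 2)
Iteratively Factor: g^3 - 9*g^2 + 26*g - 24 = (g - 4)*(g^2 - 5*g + 6) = (g - 4)*(g - 2)*(g - 3)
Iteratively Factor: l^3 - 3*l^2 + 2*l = (l - 1)*(l^2 - 2*l) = l*(l - 1)*(l - 2)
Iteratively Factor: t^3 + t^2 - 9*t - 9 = (t + 1)*(t^2 - 9) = (t + 1)*(t + 3)*(t - 3)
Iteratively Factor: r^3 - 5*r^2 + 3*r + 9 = (r + 1)*(r^2 - 6*r + 9) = (r - 3)*(r + 1)*(r - 3)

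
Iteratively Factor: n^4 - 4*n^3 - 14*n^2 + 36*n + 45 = (n - 3)*(n^3 - n^2 - 17*n - 15) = (n - 5)*(n - 3)*(n^2 + 4*n + 3) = (n - 5)*(n - 3)*(n + 3)*(n + 1)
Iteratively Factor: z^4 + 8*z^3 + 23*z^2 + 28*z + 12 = (z + 3)*(z^3 + 5*z^2 + 8*z + 4) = (z + 1)*(z + 3)*(z^2 + 4*z + 4) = (z + 1)*(z + 2)*(z + 3)*(z + 2)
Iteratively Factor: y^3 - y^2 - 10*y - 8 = (y + 1)*(y^2 - 2*y - 8) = (y - 4)*(y + 1)*(y + 2)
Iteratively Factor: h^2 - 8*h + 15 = (h - 3)*(h - 5)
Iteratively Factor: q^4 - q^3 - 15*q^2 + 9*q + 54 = (q - 3)*(q^3 + 2*q^2 - 9*q - 18) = (q - 3)*(q + 3)*(q^2 - q - 6) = (q - 3)^2*(q + 3)*(q + 2)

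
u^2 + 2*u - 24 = (u - 4)*(u + 6)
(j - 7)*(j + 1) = j^2 - 6*j - 7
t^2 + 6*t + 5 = (t + 1)*(t + 5)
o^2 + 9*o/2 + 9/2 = (o + 3/2)*(o + 3)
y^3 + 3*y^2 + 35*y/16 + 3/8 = (y + 1/4)*(y + 3/4)*(y + 2)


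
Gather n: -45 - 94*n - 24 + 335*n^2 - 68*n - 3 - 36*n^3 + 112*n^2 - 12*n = -36*n^3 + 447*n^2 - 174*n - 72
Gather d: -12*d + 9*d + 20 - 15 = 5 - 3*d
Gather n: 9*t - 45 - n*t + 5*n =n*(5 - t) + 9*t - 45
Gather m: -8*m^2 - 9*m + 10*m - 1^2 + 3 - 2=-8*m^2 + m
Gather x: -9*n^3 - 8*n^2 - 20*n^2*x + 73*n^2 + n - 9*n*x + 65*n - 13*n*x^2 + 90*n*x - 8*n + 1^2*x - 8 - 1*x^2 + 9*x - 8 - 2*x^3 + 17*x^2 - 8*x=-9*n^3 + 65*n^2 + 58*n - 2*x^3 + x^2*(16 - 13*n) + x*(-20*n^2 + 81*n + 2) - 16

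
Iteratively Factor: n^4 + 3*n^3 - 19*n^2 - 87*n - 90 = (n + 3)*(n^3 - 19*n - 30) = (n - 5)*(n + 3)*(n^2 + 5*n + 6) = (n - 5)*(n + 3)^2*(n + 2)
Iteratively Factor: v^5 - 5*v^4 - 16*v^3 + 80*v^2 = (v - 5)*(v^4 - 16*v^2) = v*(v - 5)*(v^3 - 16*v) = v*(v - 5)*(v + 4)*(v^2 - 4*v) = v*(v - 5)*(v - 4)*(v + 4)*(v)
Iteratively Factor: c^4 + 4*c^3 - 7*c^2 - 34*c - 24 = (c - 3)*(c^3 + 7*c^2 + 14*c + 8) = (c - 3)*(c + 2)*(c^2 + 5*c + 4) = (c - 3)*(c + 2)*(c + 4)*(c + 1)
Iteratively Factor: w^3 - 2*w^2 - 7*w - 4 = (w - 4)*(w^2 + 2*w + 1) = (w - 4)*(w + 1)*(w + 1)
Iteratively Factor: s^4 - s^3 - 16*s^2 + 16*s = (s)*(s^3 - s^2 - 16*s + 16) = s*(s + 4)*(s^2 - 5*s + 4) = s*(s - 4)*(s + 4)*(s - 1)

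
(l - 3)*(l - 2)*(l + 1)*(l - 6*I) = l^4 - 4*l^3 - 6*I*l^3 + l^2 + 24*I*l^2 + 6*l - 6*I*l - 36*I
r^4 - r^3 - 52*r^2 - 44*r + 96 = (r - 8)*(r - 1)*(r + 2)*(r + 6)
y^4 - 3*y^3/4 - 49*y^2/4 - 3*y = y*(y - 4)*(y + 1/4)*(y + 3)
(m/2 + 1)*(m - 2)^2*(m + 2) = m^4/2 - 4*m^2 + 8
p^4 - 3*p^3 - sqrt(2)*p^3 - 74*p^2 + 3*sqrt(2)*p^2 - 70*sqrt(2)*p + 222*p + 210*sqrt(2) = (p - 3)*(p - 7*sqrt(2))*(p + sqrt(2))*(p + 5*sqrt(2))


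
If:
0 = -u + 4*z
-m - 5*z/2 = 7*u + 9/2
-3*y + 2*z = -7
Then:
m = -61*z/2 - 9/2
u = 4*z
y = 2*z/3 + 7/3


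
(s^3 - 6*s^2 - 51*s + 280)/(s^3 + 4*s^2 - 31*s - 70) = (s - 8)/(s + 2)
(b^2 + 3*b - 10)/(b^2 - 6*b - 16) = (-b^2 - 3*b + 10)/(-b^2 + 6*b + 16)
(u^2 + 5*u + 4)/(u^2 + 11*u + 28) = (u + 1)/(u + 7)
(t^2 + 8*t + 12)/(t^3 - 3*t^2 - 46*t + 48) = (t + 2)/(t^2 - 9*t + 8)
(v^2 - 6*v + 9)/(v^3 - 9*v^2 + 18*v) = (v - 3)/(v*(v - 6))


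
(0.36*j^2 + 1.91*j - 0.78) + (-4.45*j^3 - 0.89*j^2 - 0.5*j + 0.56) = -4.45*j^3 - 0.53*j^2 + 1.41*j - 0.22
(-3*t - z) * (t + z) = -3*t^2 - 4*t*z - z^2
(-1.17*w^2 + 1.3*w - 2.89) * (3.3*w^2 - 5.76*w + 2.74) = -3.861*w^4 + 11.0292*w^3 - 20.2308*w^2 + 20.2084*w - 7.9186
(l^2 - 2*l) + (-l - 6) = l^2 - 3*l - 6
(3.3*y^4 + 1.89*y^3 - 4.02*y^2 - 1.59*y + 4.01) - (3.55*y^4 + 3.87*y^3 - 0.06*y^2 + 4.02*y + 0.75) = -0.25*y^4 - 1.98*y^3 - 3.96*y^2 - 5.61*y + 3.26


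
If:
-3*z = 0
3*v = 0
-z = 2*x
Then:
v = 0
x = 0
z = 0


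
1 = 1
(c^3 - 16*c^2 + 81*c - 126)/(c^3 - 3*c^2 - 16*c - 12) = (c^2 - 10*c + 21)/(c^2 + 3*c + 2)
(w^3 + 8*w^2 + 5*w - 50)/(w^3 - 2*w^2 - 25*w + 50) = (w + 5)/(w - 5)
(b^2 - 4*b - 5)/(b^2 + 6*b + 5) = (b - 5)/(b + 5)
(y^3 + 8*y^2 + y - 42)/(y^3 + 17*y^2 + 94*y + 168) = (y^2 + y - 6)/(y^2 + 10*y + 24)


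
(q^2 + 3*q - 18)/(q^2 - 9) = (q + 6)/(q + 3)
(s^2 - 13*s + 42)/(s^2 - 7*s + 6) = (s - 7)/(s - 1)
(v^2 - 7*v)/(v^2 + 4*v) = (v - 7)/(v + 4)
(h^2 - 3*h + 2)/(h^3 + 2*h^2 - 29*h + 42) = (h - 1)/(h^2 + 4*h - 21)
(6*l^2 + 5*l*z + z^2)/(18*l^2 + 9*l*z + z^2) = (2*l + z)/(6*l + z)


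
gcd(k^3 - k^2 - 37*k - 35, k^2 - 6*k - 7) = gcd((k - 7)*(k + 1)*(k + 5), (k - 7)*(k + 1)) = k^2 - 6*k - 7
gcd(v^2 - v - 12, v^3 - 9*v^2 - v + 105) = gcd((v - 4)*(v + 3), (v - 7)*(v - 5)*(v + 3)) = v + 3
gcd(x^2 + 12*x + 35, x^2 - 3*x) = 1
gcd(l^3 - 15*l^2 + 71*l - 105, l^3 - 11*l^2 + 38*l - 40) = l - 5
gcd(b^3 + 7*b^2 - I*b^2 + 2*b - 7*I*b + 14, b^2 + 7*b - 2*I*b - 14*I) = b^2 + b*(7 - 2*I) - 14*I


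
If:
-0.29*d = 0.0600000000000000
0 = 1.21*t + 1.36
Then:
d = -0.21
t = -1.12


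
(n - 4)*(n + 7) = n^2 + 3*n - 28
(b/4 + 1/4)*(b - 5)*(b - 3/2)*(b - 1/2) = b^4/4 - 3*b^3/2 + 15*b^2/16 + 7*b/4 - 15/16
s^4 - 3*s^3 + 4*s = s*(s - 2)^2*(s + 1)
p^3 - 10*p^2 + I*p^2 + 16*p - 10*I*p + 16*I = (p - 8)*(p - 2)*(p + I)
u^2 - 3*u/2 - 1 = (u - 2)*(u + 1/2)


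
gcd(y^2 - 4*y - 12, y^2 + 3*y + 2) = y + 2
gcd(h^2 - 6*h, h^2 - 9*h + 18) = h - 6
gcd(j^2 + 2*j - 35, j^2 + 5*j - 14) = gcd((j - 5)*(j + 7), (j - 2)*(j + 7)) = j + 7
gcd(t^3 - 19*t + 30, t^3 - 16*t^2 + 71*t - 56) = 1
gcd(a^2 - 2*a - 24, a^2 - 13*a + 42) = a - 6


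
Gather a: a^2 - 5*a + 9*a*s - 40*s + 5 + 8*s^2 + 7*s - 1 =a^2 + a*(9*s - 5) + 8*s^2 - 33*s + 4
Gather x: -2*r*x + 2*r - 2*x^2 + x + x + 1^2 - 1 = 2*r - 2*x^2 + x*(2 - 2*r)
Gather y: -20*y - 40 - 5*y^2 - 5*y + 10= -5*y^2 - 25*y - 30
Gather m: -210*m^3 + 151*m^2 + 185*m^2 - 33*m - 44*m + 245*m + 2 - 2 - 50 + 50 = -210*m^3 + 336*m^2 + 168*m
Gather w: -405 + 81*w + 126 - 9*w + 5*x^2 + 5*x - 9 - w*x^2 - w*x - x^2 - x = w*(-x^2 - x + 72) + 4*x^2 + 4*x - 288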